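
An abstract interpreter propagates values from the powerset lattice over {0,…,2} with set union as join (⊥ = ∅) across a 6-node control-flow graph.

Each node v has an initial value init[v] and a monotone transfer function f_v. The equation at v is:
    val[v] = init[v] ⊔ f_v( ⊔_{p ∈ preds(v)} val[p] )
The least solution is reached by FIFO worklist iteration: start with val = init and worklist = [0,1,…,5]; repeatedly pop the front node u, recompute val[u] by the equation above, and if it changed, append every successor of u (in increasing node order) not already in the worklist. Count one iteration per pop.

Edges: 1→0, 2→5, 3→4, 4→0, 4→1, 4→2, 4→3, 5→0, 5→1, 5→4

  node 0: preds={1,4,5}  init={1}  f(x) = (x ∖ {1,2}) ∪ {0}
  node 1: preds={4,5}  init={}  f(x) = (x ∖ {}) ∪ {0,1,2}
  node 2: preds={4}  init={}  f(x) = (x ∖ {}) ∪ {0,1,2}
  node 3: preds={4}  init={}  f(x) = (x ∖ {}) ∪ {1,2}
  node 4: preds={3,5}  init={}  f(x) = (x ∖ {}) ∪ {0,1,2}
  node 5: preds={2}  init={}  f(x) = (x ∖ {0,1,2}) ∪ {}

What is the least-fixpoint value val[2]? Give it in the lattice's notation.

Worklist (11 pops):
  #1 pop 0: in={} → {0,1} (was {1}); enqueue []
  #2 pop 1: in={} → {0,1,2} (was {}); enqueue [0]
  #3 pop 2: in={} → {0,1,2} (was {}); enqueue []
  #4 pop 3: in={} → {1,2} (was {}); enqueue []
  #5 pop 4: in={1,2} → {0,1,2} (was {}); enqueue [1,2,3]
  #6 pop 5: in={0,1,2} → {} (no change)
  #7 pop 0: in={0,1,2} → {0,1} (no change)
  #8 pop 1: in={0,1,2} → {0,1,2} (no change)
  #9 pop 2: in={0,1,2} → {0,1,2} (no change)
  #10 pop 3: in={0,1,2} → {0,1,2} (was {1,2}); enqueue [4]
  #11 pop 4: in={0,1,2} → {0,1,2} (no change)

Fixpoint:
  val[0] = {0,1}
  val[1] = {0,1,2}
  val[2] = {0,1,2}
  val[3] = {0,1,2}
  val[4] = {0,1,2}
  val[5] = {}

{0,1,2}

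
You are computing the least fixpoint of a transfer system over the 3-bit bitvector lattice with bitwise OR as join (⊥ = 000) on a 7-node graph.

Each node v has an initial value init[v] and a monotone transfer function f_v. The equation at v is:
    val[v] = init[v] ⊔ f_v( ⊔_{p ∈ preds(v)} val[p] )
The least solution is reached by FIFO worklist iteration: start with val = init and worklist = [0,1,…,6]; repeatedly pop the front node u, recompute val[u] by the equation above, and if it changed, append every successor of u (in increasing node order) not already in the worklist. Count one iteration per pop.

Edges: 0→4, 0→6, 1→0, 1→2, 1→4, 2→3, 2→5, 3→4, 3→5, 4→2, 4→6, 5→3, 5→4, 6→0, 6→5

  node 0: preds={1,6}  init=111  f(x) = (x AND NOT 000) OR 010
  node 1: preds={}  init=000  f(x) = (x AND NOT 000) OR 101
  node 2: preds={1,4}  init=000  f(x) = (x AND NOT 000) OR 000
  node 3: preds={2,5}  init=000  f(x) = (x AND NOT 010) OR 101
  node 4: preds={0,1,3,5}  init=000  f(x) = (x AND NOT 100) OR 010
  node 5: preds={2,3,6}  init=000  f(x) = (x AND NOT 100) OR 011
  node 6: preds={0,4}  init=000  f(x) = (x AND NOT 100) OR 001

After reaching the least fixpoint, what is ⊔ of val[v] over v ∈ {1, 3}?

Iteration log — 12 steps:
  step 1. node 0  ⊔preds=000  new=111  stable
  step 2. node 1  ⊔preds=000  new=101  old=000  +wl: 0
  step 3. node 2  ⊔preds=101  new=101  old=000  +wl: 
  step 4. node 3  ⊔preds=101  new=101  old=000  +wl: 
  step 5. node 4  ⊔preds=111  new=011  old=000  +wl: 2
  step 6. node 5  ⊔preds=101  new=011  old=000  +wl: 3,4
  step 7. node 6  ⊔preds=111  new=011  old=000  +wl: 5
  step 8. node 0  ⊔preds=111  new=111  stable
  step 9. node 2  ⊔preds=111  new=111  old=101  +wl: 
  step 10. node 3  ⊔preds=111  new=101  stable
  step 11. node 4  ⊔preds=111  new=011  stable
  step 12. node 5  ⊔preds=111  new=011  stable

Least fixpoint reached:
  node 0: 111
  node 1: 101
  node 2: 111
  node 3: 101
  node 4: 011
  node 5: 011
  node 6: 011

101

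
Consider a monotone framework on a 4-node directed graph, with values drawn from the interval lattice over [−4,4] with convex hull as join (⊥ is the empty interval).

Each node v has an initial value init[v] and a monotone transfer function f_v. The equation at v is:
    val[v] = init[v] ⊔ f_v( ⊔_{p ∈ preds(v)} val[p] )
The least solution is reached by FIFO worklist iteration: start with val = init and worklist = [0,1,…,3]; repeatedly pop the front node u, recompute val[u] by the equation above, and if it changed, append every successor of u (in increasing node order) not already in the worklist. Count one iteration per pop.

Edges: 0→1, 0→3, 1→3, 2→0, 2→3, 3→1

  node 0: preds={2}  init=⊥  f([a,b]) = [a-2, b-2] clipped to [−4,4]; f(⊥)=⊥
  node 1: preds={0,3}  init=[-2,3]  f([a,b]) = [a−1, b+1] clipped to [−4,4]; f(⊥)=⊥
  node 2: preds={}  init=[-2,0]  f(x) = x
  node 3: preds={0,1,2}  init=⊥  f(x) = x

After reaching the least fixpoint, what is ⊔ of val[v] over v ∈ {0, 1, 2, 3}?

Iteration log — 7 steps:
  step 1. node 0  ⊔preds=[-2,0]  new=[-4,-2]  old=⊥  +wl: 
  step 2. node 1  ⊔preds=[-4,-2]  new=[-4,3]  old=[-2,3]  +wl: 
  step 3. node 2  ⊔preds=⊥  new=[-2,0]  stable
  step 4. node 3  ⊔preds=[-4,3]  new=[-4,3]  old=⊥  +wl: 1
  step 5. node 1  ⊔preds=[-4,3]  new=[-4,4]  old=[-4,3]  +wl: 3
  step 6. node 3  ⊔preds=[-4,4]  new=[-4,4]  old=[-4,3]  +wl: 1
  step 7. node 1  ⊔preds=[-4,4]  new=[-4,4]  stable

Least fixpoint reached:
  node 0: [-4,-2]
  node 1: [-4,4]
  node 2: [-2,0]
  node 3: [-4,4]

[-4,4]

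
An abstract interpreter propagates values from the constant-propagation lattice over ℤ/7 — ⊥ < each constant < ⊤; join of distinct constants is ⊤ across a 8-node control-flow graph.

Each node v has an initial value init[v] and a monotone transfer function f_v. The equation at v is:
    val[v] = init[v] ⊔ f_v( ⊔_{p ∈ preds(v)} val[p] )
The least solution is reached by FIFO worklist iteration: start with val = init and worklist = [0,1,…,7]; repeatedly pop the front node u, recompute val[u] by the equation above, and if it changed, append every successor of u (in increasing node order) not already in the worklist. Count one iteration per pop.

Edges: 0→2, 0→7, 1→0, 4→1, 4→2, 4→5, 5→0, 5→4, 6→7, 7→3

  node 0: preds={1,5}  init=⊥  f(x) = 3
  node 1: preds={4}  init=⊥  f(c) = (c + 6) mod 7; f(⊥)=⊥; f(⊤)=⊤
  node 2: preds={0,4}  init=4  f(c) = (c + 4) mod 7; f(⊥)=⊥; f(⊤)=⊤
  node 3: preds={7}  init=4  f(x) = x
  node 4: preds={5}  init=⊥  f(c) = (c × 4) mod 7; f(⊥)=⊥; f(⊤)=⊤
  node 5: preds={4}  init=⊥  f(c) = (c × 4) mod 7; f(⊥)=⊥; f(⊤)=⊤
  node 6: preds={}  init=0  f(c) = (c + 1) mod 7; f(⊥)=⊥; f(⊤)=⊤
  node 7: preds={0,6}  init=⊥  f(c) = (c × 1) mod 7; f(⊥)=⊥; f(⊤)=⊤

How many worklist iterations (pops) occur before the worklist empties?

Iteration log — 9 steps:
  step 1. node 0  ⊔preds=⊥  new=3  old=⊥  +wl: 
  step 2. node 1  ⊔preds=⊥  new=⊥  stable
  step 3. node 2  ⊔preds=3  new=⊤  old=4  +wl: 
  step 4. node 3  ⊔preds=⊥  new=4  stable
  step 5. node 4  ⊔preds=⊥  new=⊥  stable
  step 6. node 5  ⊔preds=⊥  new=⊥  stable
  step 7. node 6  ⊔preds=⊥  new=0  stable
  step 8. node 7  ⊔preds=⊤  new=⊤  old=⊥  +wl: 3
  step 9. node 3  ⊔preds=⊤  new=⊤  old=4  +wl: 

Least fixpoint reached:
  node 0: 3
  node 1: ⊥
  node 2: ⊤
  node 3: ⊤
  node 4: ⊥
  node 5: ⊥
  node 6: 0
  node 7: ⊤

9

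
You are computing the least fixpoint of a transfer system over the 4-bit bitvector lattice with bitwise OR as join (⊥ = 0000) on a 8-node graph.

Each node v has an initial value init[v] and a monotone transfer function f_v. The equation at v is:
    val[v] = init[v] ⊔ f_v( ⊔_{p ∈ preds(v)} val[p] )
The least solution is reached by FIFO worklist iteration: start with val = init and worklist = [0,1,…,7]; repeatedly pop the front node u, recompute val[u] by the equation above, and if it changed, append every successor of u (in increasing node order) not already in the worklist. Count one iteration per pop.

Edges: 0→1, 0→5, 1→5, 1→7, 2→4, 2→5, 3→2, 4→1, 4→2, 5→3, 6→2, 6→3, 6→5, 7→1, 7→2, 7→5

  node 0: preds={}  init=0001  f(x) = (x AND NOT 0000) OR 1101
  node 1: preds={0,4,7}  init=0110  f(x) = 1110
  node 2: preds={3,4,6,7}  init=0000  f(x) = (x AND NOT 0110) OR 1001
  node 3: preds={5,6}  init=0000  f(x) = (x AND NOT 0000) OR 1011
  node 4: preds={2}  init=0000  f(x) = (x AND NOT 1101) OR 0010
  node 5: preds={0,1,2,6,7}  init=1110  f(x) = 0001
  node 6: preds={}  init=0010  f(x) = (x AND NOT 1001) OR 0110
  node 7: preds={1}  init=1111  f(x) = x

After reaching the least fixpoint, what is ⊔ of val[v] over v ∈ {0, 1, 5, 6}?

Trace (12 dequeues):
  [1] u=0 | in 0000 | out 1101 | prev 0001 | push {}
  [2] u=1 | in 1111 | out 1110 | prev 0110 | push {}
  [3] u=2 | in 1111 | out 1001 | prev 0000 | push {}
  [4] u=3 | in 1110 | out 1111 | prev 0000 | push {2}
  [5] u=4 | in 1001 | out 0010 | prev 0000 | push {1}
  [6] u=5 | in 1111 | out 1111 | prev 1110 | push {3}
  [7] u=6 | in 0000 | out 0110 | prev 0010 | push {5}
  [8] u=7 | in 1110 | out 1111 | ==
  [9] u=2 | in 1111 | out 1001 | ==
  [10] u=1 | in 1111 | out 1110 | ==
  [11] u=3 | in 1111 | out 1111 | ==
  [12] u=5 | in 1111 | out 1111 | ==

Converged values:
  [0] 1101
  [1] 1110
  [2] 1001
  [3] 1111
  [4] 0010
  [5] 1111
  [6] 0110
  [7] 1111

1111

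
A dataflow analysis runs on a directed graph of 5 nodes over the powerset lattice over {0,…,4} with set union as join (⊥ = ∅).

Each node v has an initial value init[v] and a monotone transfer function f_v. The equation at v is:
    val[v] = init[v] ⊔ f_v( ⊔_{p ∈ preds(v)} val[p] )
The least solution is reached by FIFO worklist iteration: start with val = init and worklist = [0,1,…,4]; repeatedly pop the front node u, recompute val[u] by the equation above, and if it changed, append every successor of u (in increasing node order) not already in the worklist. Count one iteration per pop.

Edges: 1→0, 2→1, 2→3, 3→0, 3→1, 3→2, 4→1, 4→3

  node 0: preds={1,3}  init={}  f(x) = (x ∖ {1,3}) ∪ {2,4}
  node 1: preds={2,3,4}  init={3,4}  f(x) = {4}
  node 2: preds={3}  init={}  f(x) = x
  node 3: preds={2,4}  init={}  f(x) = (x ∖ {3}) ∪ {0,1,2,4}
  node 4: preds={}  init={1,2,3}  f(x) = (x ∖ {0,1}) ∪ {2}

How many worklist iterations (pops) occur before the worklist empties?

10

Worklist (10 pops):
  #1 pop 0: in={3,4} → {2,4} (was {}); enqueue []
  #2 pop 1: in={1,2,3} → {3,4} (no change)
  #3 pop 2: in={} → {} (no change)
  #4 pop 3: in={1,2,3} → {0,1,2,4} (was {}); enqueue [0,1,2]
  #5 pop 4: in={} → {1,2,3} (no change)
  #6 pop 0: in={0,1,2,3,4} → {0,2,4} (was {2,4}); enqueue []
  #7 pop 1: in={0,1,2,3,4} → {3,4} (no change)
  #8 pop 2: in={0,1,2,4} → {0,1,2,4} (was {}); enqueue [1,3]
  #9 pop 1: in={0,1,2,3,4} → {3,4} (no change)
  #10 pop 3: in={0,1,2,3,4} → {0,1,2,4} (no change)

Fixpoint:
  val[0] = {0,2,4}
  val[1] = {3,4}
  val[2] = {0,1,2,4}
  val[3] = {0,1,2,4}
  val[4] = {1,2,3}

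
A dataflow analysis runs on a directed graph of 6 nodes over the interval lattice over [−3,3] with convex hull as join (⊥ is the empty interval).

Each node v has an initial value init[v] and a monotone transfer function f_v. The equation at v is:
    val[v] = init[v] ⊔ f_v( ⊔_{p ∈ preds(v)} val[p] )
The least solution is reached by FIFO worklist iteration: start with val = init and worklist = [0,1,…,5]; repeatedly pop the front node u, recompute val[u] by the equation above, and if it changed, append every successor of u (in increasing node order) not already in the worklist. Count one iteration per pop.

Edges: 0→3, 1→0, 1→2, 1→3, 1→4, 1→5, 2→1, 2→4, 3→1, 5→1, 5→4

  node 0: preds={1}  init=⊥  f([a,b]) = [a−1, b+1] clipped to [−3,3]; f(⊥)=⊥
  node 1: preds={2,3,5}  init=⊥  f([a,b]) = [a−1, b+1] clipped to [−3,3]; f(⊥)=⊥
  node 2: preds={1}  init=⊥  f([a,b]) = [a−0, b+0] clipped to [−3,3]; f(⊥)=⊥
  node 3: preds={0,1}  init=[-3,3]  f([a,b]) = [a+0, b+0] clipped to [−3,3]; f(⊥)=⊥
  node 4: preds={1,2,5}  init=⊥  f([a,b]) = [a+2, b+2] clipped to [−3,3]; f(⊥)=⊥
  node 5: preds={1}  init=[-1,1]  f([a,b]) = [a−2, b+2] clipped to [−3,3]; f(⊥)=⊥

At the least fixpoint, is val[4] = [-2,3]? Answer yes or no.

Iteration log — 10 steps:
  step 1. node 0  ⊔preds=⊥  new=⊥  stable
  step 2. node 1  ⊔preds=[-3,3]  new=[-3,3]  old=⊥  +wl: 0
  step 3. node 2  ⊔preds=[-3,3]  new=[-3,3]  old=⊥  +wl: 1
  step 4. node 3  ⊔preds=[-3,3]  new=[-3,3]  stable
  step 5. node 4  ⊔preds=[-3,3]  new=[-1,3]  old=⊥  +wl: 
  step 6. node 5  ⊔preds=[-3,3]  new=[-3,3]  old=[-1,1]  +wl: 4
  step 7. node 0  ⊔preds=[-3,3]  new=[-3,3]  old=⊥  +wl: 3
  step 8. node 1  ⊔preds=[-3,3]  new=[-3,3]  stable
  step 9. node 4  ⊔preds=[-3,3]  new=[-1,3]  stable
  step 10. node 3  ⊔preds=[-3,3]  new=[-3,3]  stable

Least fixpoint reached:
  node 0: [-3,3]
  node 1: [-3,3]
  node 2: [-3,3]
  node 3: [-3,3]
  node 4: [-1,3]
  node 5: [-3,3]

no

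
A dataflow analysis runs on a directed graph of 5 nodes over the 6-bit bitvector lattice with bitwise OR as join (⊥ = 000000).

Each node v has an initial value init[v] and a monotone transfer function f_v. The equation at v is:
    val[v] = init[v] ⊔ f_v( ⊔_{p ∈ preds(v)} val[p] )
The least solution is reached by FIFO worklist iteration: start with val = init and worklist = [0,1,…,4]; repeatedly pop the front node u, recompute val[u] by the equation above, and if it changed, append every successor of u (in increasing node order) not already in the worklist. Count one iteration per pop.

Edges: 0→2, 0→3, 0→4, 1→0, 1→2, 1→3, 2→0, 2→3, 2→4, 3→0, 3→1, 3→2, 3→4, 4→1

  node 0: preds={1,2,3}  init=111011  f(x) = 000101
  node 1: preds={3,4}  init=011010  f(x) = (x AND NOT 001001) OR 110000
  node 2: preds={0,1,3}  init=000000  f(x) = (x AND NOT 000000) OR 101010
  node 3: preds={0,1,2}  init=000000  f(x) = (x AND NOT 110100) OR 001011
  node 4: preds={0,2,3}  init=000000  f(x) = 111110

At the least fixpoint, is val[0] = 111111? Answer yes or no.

yes

Trace (10 dequeues):
  [1] u=0 | in 011010 | out 111111 | prev 111011 | push {}
  [2] u=1 | in 000000 | out 111010 | prev 011010 | push {0}
  [3] u=2 | in 111111 | out 111111 | prev 000000 | push {}
  [4] u=3 | in 111111 | out 001011 | prev 000000 | push {1,2}
  [5] u=4 | in 111111 | out 111110 | prev 000000 | push {}
  [6] u=0 | in 111111 | out 111111 | ==
  [7] u=1 | in 111111 | out 111110 | prev 111010 | push {0,3}
  [8] u=2 | in 111111 | out 111111 | ==
  [9] u=0 | in 111111 | out 111111 | ==
  [10] u=3 | in 111111 | out 001011 | ==

Converged values:
  [0] 111111
  [1] 111110
  [2] 111111
  [3] 001011
  [4] 111110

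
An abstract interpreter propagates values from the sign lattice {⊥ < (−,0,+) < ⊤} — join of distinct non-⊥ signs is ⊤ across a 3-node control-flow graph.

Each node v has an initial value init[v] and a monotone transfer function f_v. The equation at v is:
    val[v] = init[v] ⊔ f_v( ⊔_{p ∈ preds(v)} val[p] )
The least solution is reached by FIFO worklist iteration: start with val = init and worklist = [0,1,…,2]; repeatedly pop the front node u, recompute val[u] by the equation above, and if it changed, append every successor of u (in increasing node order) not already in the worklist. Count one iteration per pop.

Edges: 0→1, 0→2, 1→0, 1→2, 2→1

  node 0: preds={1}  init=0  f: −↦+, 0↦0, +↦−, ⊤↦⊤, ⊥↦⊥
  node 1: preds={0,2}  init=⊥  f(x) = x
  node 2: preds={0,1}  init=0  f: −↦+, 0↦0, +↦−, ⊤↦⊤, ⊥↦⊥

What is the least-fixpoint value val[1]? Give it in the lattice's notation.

Trace (4 dequeues):
  [1] u=0 | in ⊥ | out 0 | ==
  [2] u=1 | in 0 | out 0 | prev ⊥ | push {0}
  [3] u=2 | in 0 | out 0 | ==
  [4] u=0 | in 0 | out 0 | ==

Converged values:
  [0] 0
  [1] 0
  [2] 0

0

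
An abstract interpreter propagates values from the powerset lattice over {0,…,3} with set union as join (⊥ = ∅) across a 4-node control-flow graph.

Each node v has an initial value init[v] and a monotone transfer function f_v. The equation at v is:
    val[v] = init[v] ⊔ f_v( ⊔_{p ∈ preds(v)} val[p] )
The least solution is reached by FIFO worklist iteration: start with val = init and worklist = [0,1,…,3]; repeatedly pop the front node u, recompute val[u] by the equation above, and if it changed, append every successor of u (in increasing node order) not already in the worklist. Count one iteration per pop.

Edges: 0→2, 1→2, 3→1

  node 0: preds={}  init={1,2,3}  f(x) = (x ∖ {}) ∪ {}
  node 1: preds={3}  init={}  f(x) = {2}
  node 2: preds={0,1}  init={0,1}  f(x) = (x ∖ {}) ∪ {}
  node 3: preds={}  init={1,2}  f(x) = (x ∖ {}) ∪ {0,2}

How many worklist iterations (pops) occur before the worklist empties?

5

Worklist (5 pops):
  #1 pop 0: in={} → {1,2,3} (no change)
  #2 pop 1: in={1,2} → {2} (was {}); enqueue []
  #3 pop 2: in={1,2,3} → {0,1,2,3} (was {0,1}); enqueue []
  #4 pop 3: in={} → {0,1,2} (was {1,2}); enqueue [1]
  #5 pop 1: in={0,1,2} → {2} (no change)

Fixpoint:
  val[0] = {1,2,3}
  val[1] = {2}
  val[2] = {0,1,2,3}
  val[3] = {0,1,2}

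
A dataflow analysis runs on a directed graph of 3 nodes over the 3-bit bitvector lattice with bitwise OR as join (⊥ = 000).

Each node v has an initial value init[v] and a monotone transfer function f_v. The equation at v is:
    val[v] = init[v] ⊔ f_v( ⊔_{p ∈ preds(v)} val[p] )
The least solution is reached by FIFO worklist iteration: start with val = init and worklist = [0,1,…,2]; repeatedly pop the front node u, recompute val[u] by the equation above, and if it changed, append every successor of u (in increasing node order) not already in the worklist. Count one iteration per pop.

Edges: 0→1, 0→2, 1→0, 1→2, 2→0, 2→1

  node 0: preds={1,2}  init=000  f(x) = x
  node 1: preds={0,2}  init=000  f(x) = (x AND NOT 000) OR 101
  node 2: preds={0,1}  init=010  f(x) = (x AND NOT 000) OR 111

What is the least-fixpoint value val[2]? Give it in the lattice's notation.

111

Worklist (6 pops):
  #1 pop 0: in=010 → 010 (was 000); enqueue []
  #2 pop 1: in=010 → 111 (was 000); enqueue [0]
  #3 pop 2: in=111 → 111 (was 010); enqueue [1]
  #4 pop 0: in=111 → 111 (was 010); enqueue [2]
  #5 pop 1: in=111 → 111 (no change)
  #6 pop 2: in=111 → 111 (no change)

Fixpoint:
  val[0] = 111
  val[1] = 111
  val[2] = 111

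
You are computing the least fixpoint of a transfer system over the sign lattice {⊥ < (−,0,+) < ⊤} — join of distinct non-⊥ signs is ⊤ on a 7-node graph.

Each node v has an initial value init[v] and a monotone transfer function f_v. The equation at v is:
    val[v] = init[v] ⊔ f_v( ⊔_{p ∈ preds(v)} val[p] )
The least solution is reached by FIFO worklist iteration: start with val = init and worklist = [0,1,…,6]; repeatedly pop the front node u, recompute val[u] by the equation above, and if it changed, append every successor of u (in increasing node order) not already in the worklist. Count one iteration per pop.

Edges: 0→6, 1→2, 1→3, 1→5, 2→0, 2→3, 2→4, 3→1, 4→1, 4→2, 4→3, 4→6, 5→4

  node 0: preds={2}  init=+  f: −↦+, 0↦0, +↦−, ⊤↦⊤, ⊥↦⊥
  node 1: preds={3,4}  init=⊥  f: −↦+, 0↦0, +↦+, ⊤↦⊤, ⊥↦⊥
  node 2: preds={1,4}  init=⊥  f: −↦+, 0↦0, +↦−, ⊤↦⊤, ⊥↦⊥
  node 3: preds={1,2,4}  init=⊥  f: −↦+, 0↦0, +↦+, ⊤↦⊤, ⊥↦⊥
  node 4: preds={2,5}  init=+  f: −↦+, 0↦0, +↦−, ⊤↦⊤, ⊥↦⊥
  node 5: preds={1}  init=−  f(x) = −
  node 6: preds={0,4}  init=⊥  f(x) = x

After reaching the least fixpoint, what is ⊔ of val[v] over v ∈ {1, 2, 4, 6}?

⊤

Trace (18 dequeues):
  [1] u=0 | in ⊥ | out + | ==
  [2] u=1 | in + | out + | prev ⊥ | push {}
  [3] u=2 | in + | out − | prev ⊥ | push {0}
  [4] u=3 | in ⊤ | out ⊤ | prev ⊥ | push {1}
  [5] u=4 | in − | out + | ==
  [6] u=5 | in + | out − | ==
  [7] u=6 | in + | out + | prev ⊥ | push {}
  [8] u=0 | in − | out + | ==
  [9] u=1 | in ⊤ | out ⊤ | prev + | push {2,3,5}
  [10] u=2 | in ⊤ | out ⊤ | prev − | push {0,4}
  [11] u=3 | in ⊤ | out ⊤ | ==
  [12] u=5 | in ⊤ | out − | ==
  [13] u=0 | in ⊤ | out ⊤ | prev + | push {6}
  [14] u=4 | in ⊤ | out ⊤ | prev + | push {1,2,3}
  [15] u=6 | in ⊤ | out ⊤ | prev + | push {}
  [16] u=1 | in ⊤ | out ⊤ | ==
  [17] u=2 | in ⊤ | out ⊤ | ==
  [18] u=3 | in ⊤ | out ⊤ | ==

Converged values:
  [0] ⊤
  [1] ⊤
  [2] ⊤
  [3] ⊤
  [4] ⊤
  [5] −
  [6] ⊤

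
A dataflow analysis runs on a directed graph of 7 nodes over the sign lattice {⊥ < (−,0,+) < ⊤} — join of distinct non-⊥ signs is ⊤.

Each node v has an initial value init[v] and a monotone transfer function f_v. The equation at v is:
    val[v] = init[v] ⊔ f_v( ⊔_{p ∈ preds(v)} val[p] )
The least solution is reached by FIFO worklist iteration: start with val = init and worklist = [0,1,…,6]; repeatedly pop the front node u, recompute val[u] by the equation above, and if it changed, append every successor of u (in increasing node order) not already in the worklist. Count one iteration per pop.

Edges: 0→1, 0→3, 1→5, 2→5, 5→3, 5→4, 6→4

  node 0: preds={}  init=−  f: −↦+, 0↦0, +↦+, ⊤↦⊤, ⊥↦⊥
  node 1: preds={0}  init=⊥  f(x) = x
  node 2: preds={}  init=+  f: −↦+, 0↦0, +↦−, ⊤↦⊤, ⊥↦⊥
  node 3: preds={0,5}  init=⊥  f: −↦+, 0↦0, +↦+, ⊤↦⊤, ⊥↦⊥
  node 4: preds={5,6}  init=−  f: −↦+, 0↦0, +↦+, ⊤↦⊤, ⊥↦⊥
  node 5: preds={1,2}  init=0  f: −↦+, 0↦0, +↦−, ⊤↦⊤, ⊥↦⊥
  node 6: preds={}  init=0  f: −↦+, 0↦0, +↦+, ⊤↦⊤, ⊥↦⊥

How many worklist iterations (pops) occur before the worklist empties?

Trace (9 dequeues):
  [1] u=0 | in ⊥ | out − | ==
  [2] u=1 | in − | out − | prev ⊥ | push {}
  [3] u=2 | in ⊥ | out + | ==
  [4] u=3 | in ⊤ | out ⊤ | prev ⊥ | push {}
  [5] u=4 | in 0 | out ⊤ | prev − | push {}
  [6] u=5 | in ⊤ | out ⊤ | prev 0 | push {3,4}
  [7] u=6 | in ⊥ | out 0 | ==
  [8] u=3 | in ⊤ | out ⊤ | ==
  [9] u=4 | in ⊤ | out ⊤ | ==

Converged values:
  [0] −
  [1] −
  [2] +
  [3] ⊤
  [4] ⊤
  [5] ⊤
  [6] 0

9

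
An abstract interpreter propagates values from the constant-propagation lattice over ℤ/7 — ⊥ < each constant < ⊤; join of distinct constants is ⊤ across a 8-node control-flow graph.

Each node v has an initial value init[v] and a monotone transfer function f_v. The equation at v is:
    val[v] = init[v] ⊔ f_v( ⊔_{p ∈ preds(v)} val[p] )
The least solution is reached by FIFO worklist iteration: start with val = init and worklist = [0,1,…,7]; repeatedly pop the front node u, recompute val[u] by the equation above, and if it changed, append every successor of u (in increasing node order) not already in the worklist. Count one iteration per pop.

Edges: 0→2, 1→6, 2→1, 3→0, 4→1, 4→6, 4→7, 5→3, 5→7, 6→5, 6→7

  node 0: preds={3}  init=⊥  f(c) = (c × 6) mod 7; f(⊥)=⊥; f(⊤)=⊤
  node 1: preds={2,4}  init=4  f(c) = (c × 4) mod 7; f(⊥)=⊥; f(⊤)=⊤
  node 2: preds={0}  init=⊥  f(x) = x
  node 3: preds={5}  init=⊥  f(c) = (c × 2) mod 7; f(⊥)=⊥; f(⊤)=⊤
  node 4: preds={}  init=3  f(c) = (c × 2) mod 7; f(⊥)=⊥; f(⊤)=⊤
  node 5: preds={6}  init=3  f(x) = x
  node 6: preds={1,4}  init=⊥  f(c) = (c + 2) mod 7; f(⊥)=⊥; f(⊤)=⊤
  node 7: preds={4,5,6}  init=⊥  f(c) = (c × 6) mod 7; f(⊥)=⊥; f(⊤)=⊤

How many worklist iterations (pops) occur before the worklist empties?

Trace (17 dequeues):
  [1] u=0 | in ⊥ | out ⊥ | ==
  [2] u=1 | in 3 | out ⊤ | prev 4 | push {}
  [3] u=2 | in ⊥ | out ⊥ | ==
  [4] u=3 | in 3 | out 6 | prev ⊥ | push {0}
  [5] u=4 | in ⊥ | out 3 | ==
  [6] u=5 | in ⊥ | out 3 | ==
  [7] u=6 | in ⊤ | out ⊤ | prev ⊥ | push {5}
  [8] u=7 | in ⊤ | out ⊤ | prev ⊥ | push {}
  [9] u=0 | in 6 | out 1 | prev ⊥ | push {2}
  [10] u=5 | in ⊤ | out ⊤ | prev 3 | push {3,7}
  [11] u=2 | in 1 | out 1 | prev ⊥ | push {1}
  [12] u=3 | in ⊤ | out ⊤ | prev 6 | push {0}
  [13] u=7 | in ⊤ | out ⊤ | ==
  [14] u=1 | in ⊤ | out ⊤ | ==
  [15] u=0 | in ⊤ | out ⊤ | prev 1 | push {2}
  [16] u=2 | in ⊤ | out ⊤ | prev 1 | push {1}
  [17] u=1 | in ⊤ | out ⊤ | ==

Converged values:
  [0] ⊤
  [1] ⊤
  [2] ⊤
  [3] ⊤
  [4] 3
  [5] ⊤
  [6] ⊤
  [7] ⊤

17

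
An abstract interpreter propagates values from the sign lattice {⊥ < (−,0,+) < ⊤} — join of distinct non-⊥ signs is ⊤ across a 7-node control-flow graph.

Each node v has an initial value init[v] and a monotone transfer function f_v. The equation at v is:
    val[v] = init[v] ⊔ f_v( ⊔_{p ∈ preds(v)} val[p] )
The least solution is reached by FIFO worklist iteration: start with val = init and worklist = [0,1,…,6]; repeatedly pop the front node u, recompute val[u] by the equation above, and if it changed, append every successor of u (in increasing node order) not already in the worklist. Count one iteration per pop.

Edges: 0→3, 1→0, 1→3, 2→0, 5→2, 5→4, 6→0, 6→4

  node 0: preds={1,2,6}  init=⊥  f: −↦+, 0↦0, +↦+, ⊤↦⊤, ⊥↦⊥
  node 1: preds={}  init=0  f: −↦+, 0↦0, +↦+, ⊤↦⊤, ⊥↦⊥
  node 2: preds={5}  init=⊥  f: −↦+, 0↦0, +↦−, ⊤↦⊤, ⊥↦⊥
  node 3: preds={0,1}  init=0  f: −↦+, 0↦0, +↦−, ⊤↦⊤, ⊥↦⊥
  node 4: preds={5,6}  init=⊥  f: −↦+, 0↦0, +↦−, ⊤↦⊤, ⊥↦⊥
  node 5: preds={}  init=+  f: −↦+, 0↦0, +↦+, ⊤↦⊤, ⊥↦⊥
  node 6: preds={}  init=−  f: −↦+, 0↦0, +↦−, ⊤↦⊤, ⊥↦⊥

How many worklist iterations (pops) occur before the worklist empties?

Iteration log — 8 steps:
  step 1. node 0  ⊔preds=⊤  new=⊤  old=⊥  +wl: 
  step 2. node 1  ⊔preds=⊥  new=0  stable
  step 3. node 2  ⊔preds=+  new=−  old=⊥  +wl: 0
  step 4. node 3  ⊔preds=⊤  new=⊤  old=0  +wl: 
  step 5. node 4  ⊔preds=⊤  new=⊤  old=⊥  +wl: 
  step 6. node 5  ⊔preds=⊥  new=+  stable
  step 7. node 6  ⊔preds=⊥  new=−  stable
  step 8. node 0  ⊔preds=⊤  new=⊤  stable

Least fixpoint reached:
  node 0: ⊤
  node 1: 0
  node 2: −
  node 3: ⊤
  node 4: ⊤
  node 5: +
  node 6: −

8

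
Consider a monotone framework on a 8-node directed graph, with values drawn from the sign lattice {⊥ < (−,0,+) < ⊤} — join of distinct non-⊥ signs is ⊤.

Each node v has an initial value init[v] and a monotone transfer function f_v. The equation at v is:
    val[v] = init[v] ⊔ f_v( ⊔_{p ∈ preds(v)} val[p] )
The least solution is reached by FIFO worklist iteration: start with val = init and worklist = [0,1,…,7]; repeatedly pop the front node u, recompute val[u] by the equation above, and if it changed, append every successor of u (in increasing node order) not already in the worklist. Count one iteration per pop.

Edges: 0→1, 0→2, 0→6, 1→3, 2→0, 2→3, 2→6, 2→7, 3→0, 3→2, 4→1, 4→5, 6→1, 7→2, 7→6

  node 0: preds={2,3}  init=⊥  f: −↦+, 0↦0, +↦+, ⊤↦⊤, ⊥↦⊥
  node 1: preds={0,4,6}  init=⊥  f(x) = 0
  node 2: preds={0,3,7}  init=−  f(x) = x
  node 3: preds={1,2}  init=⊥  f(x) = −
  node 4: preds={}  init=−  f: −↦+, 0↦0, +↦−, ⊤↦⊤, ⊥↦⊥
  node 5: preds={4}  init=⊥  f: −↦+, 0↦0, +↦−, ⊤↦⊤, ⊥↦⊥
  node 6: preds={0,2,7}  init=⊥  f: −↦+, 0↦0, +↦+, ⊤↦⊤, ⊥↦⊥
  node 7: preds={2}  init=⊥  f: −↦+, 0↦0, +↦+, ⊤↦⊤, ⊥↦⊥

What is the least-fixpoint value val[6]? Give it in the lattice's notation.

⊤

Iteration log — 12 steps:
  step 1. node 0  ⊔preds=−  new=+  old=⊥  +wl: 
  step 2. node 1  ⊔preds=⊤  new=0  old=⊥  +wl: 
  step 3. node 2  ⊔preds=+  new=⊤  old=−  +wl: 0
  step 4. node 3  ⊔preds=⊤  new=−  old=⊥  +wl: 2
  step 5. node 4  ⊔preds=⊥  new=−  stable
  step 6. node 5  ⊔preds=−  new=+  old=⊥  +wl: 
  step 7. node 6  ⊔preds=⊤  new=⊤  old=⊥  +wl: 1
  step 8. node 7  ⊔preds=⊤  new=⊤  old=⊥  +wl: 6
  step 9. node 0  ⊔preds=⊤  new=⊤  old=+  +wl: 
  step 10. node 2  ⊔preds=⊤  new=⊤  stable
  step 11. node 1  ⊔preds=⊤  new=0  stable
  step 12. node 6  ⊔preds=⊤  new=⊤  stable

Least fixpoint reached:
  node 0: ⊤
  node 1: 0
  node 2: ⊤
  node 3: −
  node 4: −
  node 5: +
  node 6: ⊤
  node 7: ⊤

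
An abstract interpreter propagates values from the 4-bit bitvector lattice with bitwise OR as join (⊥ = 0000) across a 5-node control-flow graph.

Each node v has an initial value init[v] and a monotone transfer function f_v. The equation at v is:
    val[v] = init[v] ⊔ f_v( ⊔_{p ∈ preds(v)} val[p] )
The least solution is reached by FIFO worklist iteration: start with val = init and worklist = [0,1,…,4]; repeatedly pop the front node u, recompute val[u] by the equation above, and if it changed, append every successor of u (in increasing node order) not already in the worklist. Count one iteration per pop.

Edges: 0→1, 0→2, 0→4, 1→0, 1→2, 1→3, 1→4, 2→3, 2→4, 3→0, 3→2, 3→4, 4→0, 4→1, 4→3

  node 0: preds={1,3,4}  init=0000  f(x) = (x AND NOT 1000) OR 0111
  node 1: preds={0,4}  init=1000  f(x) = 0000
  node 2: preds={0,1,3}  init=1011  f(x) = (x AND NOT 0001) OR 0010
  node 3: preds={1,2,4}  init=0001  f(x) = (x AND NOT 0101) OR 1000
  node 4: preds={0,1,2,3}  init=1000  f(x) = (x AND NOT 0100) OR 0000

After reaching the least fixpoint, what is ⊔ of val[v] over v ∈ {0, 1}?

1111

Iteration log — 9 steps:
  step 1. node 0  ⊔preds=1001  new=0111  old=0000  +wl: 
  step 2. node 1  ⊔preds=1111  new=1000  stable
  step 3. node 2  ⊔preds=1111  new=1111  old=1011  +wl: 
  step 4. node 3  ⊔preds=1111  new=1011  old=0001  +wl: 0,2
  step 5. node 4  ⊔preds=1111  new=1011  old=1000  +wl: 1,3
  step 6. node 0  ⊔preds=1011  new=0111  stable
  step 7. node 2  ⊔preds=1111  new=1111  stable
  step 8. node 1  ⊔preds=1111  new=1000  stable
  step 9. node 3  ⊔preds=1111  new=1011  stable

Least fixpoint reached:
  node 0: 0111
  node 1: 1000
  node 2: 1111
  node 3: 1011
  node 4: 1011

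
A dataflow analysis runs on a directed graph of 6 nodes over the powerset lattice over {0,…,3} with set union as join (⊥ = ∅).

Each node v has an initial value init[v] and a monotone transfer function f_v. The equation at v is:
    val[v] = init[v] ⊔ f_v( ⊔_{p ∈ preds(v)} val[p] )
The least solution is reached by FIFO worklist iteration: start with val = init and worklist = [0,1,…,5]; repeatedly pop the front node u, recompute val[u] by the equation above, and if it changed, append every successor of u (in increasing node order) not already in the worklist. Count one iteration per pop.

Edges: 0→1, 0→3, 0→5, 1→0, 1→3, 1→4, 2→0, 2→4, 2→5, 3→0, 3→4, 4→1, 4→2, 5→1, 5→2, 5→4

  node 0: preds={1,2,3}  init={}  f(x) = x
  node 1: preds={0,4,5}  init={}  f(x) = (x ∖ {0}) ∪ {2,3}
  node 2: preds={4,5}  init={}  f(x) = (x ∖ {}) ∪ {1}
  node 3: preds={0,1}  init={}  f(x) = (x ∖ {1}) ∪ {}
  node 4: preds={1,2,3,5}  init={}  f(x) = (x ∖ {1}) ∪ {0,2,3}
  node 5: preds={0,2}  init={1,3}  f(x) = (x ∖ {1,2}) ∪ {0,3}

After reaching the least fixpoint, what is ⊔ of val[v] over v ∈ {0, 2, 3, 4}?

Trace (18 dequeues):
  [1] u=0 | in {} | out {} | ==
  [2] u=1 | in {1,3} | out {1,2,3} | prev {} | push {0}
  [3] u=2 | in {1,3} | out {1,3} | prev {} | push {}
  [4] u=3 | in {1,2,3} | out {2,3} | prev {} | push {}
  [5] u=4 | in {1,2,3} | out {0,2,3} | prev {} | push {1,2}
  [6] u=5 | in {1,3} | out {0,1,3} | prev {1,3} | push {4}
  [7] u=0 | in {1,2,3} | out {1,2,3} | prev {} | push {3,5}
  [8] u=1 | in {0,1,2,3} | out {1,2,3} | ==
  [9] u=2 | in {0,1,2,3} | out {0,1,2,3} | prev {1,3} | push {0}
  [10] u=4 | in {0,1,2,3} | out {0,2,3} | ==
  [11] u=3 | in {1,2,3} | out {2,3} | ==
  [12] u=5 | in {0,1,2,3} | out {0,1,3} | ==
  [13] u=0 | in {0,1,2,3} | out {0,1,2,3} | prev {1,2,3} | push {1,3,5}
  [14] u=1 | in {0,1,2,3} | out {1,2,3} | ==
  [15] u=3 | in {0,1,2,3} | out {0,2,3} | prev {2,3} | push {0,4}
  [16] u=5 | in {0,1,2,3} | out {0,1,3} | ==
  [17] u=0 | in {0,1,2,3} | out {0,1,2,3} | ==
  [18] u=4 | in {0,1,2,3} | out {0,2,3} | ==

Converged values:
  [0] {0,1,2,3}
  [1] {1,2,3}
  [2] {0,1,2,3}
  [3] {0,2,3}
  [4] {0,2,3}
  [5] {0,1,3}

{0,1,2,3}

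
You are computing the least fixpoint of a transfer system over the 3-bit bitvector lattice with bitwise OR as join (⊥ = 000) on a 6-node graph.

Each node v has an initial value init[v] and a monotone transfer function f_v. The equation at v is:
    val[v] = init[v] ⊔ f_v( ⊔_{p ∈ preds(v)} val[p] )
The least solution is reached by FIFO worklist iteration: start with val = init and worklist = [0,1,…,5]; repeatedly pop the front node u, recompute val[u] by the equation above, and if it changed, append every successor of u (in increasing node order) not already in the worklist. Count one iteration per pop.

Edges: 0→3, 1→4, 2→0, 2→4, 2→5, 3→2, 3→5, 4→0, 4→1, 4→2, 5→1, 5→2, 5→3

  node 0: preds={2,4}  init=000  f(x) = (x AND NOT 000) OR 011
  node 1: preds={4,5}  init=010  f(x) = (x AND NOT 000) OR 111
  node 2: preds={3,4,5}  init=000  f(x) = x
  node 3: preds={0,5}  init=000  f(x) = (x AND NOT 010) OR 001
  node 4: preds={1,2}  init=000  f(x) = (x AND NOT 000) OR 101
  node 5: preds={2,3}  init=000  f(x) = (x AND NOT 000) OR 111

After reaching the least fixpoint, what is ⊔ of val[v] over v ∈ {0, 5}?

Trace (13 dequeues):
  [1] u=0 | in 000 | out 011 | prev 000 | push {}
  [2] u=1 | in 000 | out 111 | prev 010 | push {}
  [3] u=2 | in 000 | out 000 | ==
  [4] u=3 | in 011 | out 001 | prev 000 | push {2}
  [5] u=4 | in 111 | out 111 | prev 000 | push {0,1}
  [6] u=5 | in 001 | out 111 | prev 000 | push {3}
  [7] u=2 | in 111 | out 111 | prev 000 | push {4,5}
  [8] u=0 | in 111 | out 111 | prev 011 | push {}
  [9] u=1 | in 111 | out 111 | ==
  [10] u=3 | in 111 | out 101 | prev 001 | push {2}
  [11] u=4 | in 111 | out 111 | ==
  [12] u=5 | in 111 | out 111 | ==
  [13] u=2 | in 111 | out 111 | ==

Converged values:
  [0] 111
  [1] 111
  [2] 111
  [3] 101
  [4] 111
  [5] 111

111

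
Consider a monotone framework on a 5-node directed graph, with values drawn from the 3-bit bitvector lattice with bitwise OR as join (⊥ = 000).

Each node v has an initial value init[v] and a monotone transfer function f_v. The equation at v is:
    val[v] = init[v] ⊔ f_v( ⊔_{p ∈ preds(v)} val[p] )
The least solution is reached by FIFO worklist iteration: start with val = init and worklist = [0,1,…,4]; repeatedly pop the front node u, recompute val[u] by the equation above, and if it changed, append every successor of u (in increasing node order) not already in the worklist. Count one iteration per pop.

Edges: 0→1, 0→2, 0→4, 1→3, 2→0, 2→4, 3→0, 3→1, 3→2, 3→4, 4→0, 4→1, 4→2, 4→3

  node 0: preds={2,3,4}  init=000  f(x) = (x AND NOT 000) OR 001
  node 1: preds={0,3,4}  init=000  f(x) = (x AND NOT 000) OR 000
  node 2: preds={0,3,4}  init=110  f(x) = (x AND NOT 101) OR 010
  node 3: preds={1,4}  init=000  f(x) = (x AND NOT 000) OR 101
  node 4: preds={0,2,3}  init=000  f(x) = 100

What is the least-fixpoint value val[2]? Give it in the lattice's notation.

Trace (9 dequeues):
  [1] u=0 | in 110 | out 111 | prev 000 | push {}
  [2] u=1 | in 111 | out 111 | prev 000 | push {}
  [3] u=2 | in 111 | out 110 | ==
  [4] u=3 | in 111 | out 111 | prev 000 | push {0,1,2}
  [5] u=4 | in 111 | out 100 | prev 000 | push {3}
  [6] u=0 | in 111 | out 111 | ==
  [7] u=1 | in 111 | out 111 | ==
  [8] u=2 | in 111 | out 110 | ==
  [9] u=3 | in 111 | out 111 | ==

Converged values:
  [0] 111
  [1] 111
  [2] 110
  [3] 111
  [4] 100

110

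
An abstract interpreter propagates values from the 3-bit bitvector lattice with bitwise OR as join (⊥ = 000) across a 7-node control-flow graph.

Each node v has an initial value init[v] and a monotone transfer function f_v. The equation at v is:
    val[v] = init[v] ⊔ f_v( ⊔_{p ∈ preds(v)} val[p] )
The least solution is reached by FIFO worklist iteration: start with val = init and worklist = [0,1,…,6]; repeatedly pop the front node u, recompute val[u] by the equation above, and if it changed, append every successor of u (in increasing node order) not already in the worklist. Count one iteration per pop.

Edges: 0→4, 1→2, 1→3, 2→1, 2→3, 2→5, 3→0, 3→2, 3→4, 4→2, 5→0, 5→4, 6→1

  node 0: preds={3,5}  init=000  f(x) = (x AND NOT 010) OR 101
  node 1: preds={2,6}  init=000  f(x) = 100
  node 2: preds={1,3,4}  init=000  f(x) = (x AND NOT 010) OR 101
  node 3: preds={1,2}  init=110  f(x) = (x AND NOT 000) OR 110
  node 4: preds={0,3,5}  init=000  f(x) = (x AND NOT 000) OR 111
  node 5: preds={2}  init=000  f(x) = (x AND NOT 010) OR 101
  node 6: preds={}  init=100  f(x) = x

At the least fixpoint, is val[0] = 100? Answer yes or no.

Trace (11 dequeues):
  [1] u=0 | in 110 | out 101 | prev 000 | push {}
  [2] u=1 | in 100 | out 100 | prev 000 | push {}
  [3] u=2 | in 110 | out 101 | prev 000 | push {1}
  [4] u=3 | in 101 | out 111 | prev 110 | push {0,2}
  [5] u=4 | in 111 | out 111 | prev 000 | push {}
  [6] u=5 | in 101 | out 101 | prev 000 | push {4}
  [7] u=6 | in 000 | out 100 | ==
  [8] u=1 | in 101 | out 100 | ==
  [9] u=0 | in 111 | out 101 | ==
  [10] u=2 | in 111 | out 101 | ==
  [11] u=4 | in 111 | out 111 | ==

Converged values:
  [0] 101
  [1] 100
  [2] 101
  [3] 111
  [4] 111
  [5] 101
  [6] 100

no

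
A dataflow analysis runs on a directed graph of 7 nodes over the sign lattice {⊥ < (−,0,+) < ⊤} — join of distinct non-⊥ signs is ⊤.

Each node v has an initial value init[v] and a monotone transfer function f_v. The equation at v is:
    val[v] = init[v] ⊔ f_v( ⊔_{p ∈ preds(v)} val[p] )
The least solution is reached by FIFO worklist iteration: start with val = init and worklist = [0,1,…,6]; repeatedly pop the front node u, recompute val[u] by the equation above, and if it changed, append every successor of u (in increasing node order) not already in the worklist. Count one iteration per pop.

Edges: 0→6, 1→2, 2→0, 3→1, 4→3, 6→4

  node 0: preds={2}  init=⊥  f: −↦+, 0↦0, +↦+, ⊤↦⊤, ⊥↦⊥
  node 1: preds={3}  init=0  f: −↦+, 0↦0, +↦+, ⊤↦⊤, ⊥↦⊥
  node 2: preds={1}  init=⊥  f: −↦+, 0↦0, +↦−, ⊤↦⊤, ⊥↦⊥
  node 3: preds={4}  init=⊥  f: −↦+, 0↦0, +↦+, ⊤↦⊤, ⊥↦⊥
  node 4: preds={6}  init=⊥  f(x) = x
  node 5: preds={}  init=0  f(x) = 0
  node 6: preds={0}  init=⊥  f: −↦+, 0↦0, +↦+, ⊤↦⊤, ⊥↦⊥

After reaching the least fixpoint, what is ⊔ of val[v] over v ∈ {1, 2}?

Trace (12 dequeues):
  [1] u=0 | in ⊥ | out ⊥ | ==
  [2] u=1 | in ⊥ | out 0 | ==
  [3] u=2 | in 0 | out 0 | prev ⊥ | push {0}
  [4] u=3 | in ⊥ | out ⊥ | ==
  [5] u=4 | in ⊥ | out ⊥ | ==
  [6] u=5 | in ⊥ | out 0 | ==
  [7] u=6 | in ⊥ | out ⊥ | ==
  [8] u=0 | in 0 | out 0 | prev ⊥ | push {6}
  [9] u=6 | in 0 | out 0 | prev ⊥ | push {4}
  [10] u=4 | in 0 | out 0 | prev ⊥ | push {3}
  [11] u=3 | in 0 | out 0 | prev ⊥ | push {1}
  [12] u=1 | in 0 | out 0 | ==

Converged values:
  [0] 0
  [1] 0
  [2] 0
  [3] 0
  [4] 0
  [5] 0
  [6] 0

0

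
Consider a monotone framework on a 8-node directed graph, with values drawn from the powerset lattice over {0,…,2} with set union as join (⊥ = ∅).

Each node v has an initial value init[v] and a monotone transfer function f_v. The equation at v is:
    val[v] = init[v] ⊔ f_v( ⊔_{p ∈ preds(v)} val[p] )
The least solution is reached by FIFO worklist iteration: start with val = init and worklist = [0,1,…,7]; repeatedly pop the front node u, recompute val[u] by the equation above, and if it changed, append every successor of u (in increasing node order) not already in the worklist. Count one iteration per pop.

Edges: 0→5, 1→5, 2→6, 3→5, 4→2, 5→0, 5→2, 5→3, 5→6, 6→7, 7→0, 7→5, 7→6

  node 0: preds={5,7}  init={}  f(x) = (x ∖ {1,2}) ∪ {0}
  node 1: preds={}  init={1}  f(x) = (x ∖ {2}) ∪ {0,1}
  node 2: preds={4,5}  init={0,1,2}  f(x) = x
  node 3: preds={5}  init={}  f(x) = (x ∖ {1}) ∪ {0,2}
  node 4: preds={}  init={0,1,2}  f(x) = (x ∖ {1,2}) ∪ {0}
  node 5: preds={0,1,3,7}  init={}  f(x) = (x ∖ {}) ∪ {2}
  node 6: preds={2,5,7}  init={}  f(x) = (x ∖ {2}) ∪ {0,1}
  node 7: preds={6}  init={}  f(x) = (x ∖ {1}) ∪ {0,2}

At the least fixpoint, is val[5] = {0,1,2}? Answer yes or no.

yes

Worklist (13 pops):
  #1 pop 0: in={} → {0} (was {}); enqueue []
  #2 pop 1: in={} → {0,1} (was {1}); enqueue []
  #3 pop 2: in={0,1,2} → {0,1,2} (no change)
  #4 pop 3: in={} → {0,2} (was {}); enqueue []
  #5 pop 4: in={} → {0,1,2} (no change)
  #6 pop 5: in={0,1,2} → {0,1,2} (was {}); enqueue [0,2,3]
  #7 pop 6: in={0,1,2} → {0,1} (was {}); enqueue []
  #8 pop 7: in={0,1} → {0,2} (was {}); enqueue [5,6]
  #9 pop 0: in={0,1,2} → {0} (no change)
  #10 pop 2: in={0,1,2} → {0,1,2} (no change)
  #11 pop 3: in={0,1,2} → {0,2} (no change)
  #12 pop 5: in={0,1,2} → {0,1,2} (no change)
  #13 pop 6: in={0,1,2} → {0,1} (no change)

Fixpoint:
  val[0] = {0}
  val[1] = {0,1}
  val[2] = {0,1,2}
  val[3] = {0,2}
  val[4] = {0,1,2}
  val[5] = {0,1,2}
  val[6] = {0,1}
  val[7] = {0,2}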